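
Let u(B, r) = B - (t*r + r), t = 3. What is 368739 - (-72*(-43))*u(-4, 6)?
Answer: 455427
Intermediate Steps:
u(B, r) = B - 4*r (u(B, r) = B - (3*r + r) = B - 4*r)
368739 - (-72*(-43))*u(-4, 6) = 368739 - (-72*(-43))*(-4 - 4*6) = 368739 - 3096*(-4 - 24) = 368739 - 3096*(-28) = 368739 - 1*(-86688) = 368739 + 86688 = 455427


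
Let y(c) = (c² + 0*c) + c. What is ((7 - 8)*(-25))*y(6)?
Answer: 1050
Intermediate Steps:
y(c) = c + c² (y(c) = (c² + 0) + c = c² + c = c + c²)
((7 - 8)*(-25))*y(6) = ((7 - 8)*(-25))*(6*(1 + 6)) = (-1*(-25))*(6*7) = 25*42 = 1050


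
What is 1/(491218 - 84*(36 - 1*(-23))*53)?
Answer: 1/228550 ≈ 4.3754e-6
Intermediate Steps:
1/(491218 - 84*(36 - 1*(-23))*53) = 1/(491218 - 84*(36 + 23)*53) = 1/(491218 - 84*59*53) = 1/(491218 - 4956*53) = 1/(491218 - 262668) = 1/228550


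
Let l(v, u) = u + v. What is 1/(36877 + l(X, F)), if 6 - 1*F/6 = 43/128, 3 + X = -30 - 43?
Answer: 64/2357439 ≈ 2.7148e-5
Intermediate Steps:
X = -76 (X = -3 + (-30 - 43) = -3 - 73 = -76)
F = 2175/64 (F = 36 - 258/128 = 36 - 6*43/128 = 36 - 129/64 = 2175/64 ≈ 33.984)
1/(36877 + l(X, F)) = 1/(36877 + (2175/64 - 76)) = 1/(36877 - 2689/64) = 1/(2357439/64) = 64/2357439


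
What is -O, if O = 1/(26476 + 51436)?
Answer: -1/77912 ≈ -1.2835e-5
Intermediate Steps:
O = 1/77912 ≈ 1.2835e-5
-O = -1*1/77912 = -1/77912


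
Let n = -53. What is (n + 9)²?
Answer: 1936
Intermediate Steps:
(n + 9)² = (-53 + 9)² = (-44)² = 1936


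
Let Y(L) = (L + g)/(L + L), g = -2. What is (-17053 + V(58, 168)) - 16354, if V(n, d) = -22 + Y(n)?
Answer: -969427/29 ≈ -33429.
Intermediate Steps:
Y(L) = (-2 + L)/(2*L) (Y(L) = (L - 2)/(L + L) = (-2 + L)/((2*L)) = (-2 + L)*(1/(2*L)) = (-2 + L)/(2*L))
V(n, d) = -22 + (-2 + n)/(2*n)
(-17053 + V(58, 168)) - 16354 = (-17053 + (-43/2 - 1/58)) - 16354 = (-17053 - 624/29) - 16354 = -495161/29 - 16354 = -969427/29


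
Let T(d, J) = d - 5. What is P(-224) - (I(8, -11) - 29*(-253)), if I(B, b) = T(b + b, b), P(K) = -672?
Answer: -7982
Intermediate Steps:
T(d, J) = -5 + d
I(B, b) = -5 + 2*b (I(B, b) = -5 + (b + b) = -5 + 2*b)
P(-224) - (I(8, -11) - 29*(-253)) = -672 - ((-5 + 2*(-11)) - 29*(-253)) = -672 - ((-5 - 22) + 7337) = -672 - (-27 + 7337) = -672 - 1*7310 = -672 - 7310 = -7982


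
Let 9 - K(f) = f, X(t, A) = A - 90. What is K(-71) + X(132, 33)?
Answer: 23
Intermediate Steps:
X(t, A) = -90 + A
K(f) = 9 - f
K(-71) + X(132, 33) = (9 - 1*(-71)) + (-90 + 33) = (9 + 71) - 57 = 80 - 57 = 23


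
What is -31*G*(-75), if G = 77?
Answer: 179025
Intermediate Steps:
-31*G*(-75) = -31*77*(-75) = -2387*(-75) = 179025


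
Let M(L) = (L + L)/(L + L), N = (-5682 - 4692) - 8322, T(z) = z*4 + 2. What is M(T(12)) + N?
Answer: -18695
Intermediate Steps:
T(z) = 2 + 4*z (T(z) = 4*z + 2 = 2 + 4*z)
N = -18696 (N = -10374 - 8322 = -18696)
M(L) = 1 (M(L) = (2*L)/((2*L)) = (2*L)*(1/(2*L)) = 1)
M(T(12)) + N = 1 - 18696 = -18695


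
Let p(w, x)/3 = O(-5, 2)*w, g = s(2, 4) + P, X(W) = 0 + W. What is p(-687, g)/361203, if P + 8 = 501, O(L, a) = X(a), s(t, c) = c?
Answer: -1374/120401 ≈ -0.011412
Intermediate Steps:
X(W) = W
O(L, a) = a
P = 493 (P = -8 + 501 = 493)
g = 497 (g = 4 + 493 = 497)
p(w, x) = 6*w (p(w, x) = 3*(2*w) = 6*w)
p(-687, g)/361203 = (6*(-687))/361203 = -4122*1/361203 = -1374/120401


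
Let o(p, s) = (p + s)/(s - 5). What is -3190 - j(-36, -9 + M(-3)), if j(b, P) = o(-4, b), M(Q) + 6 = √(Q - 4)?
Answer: -130830/41 ≈ -3191.0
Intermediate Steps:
M(Q) = -6 + √(-4 + Q) (M(Q) = -6 + √(Q - 4) = -6 + √(-4 + Q))
o(p, s) = (p + s)/(-5 + s)
j(b, P) = (-4 + b)/(-5 + b)
-3190 - j(-36, -9 + M(-3)) = -3190 - (-4 - 36)/(-5 - 36) = -3190 - (-40)/(-41) = -3190 - (-1)*(-40)/41 = -3190 - 1*40/41 = -3190 - 40/41 = -130830/41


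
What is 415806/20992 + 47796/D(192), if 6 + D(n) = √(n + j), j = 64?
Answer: 251872923/52480 ≈ 4799.4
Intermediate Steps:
D(n) = -6 + √(64 + n) (D(n) = -6 + √(n + 64) = -6 + √(64 + n))
415806/20992 + 47796/D(192) = 415806/20992 + 47796/(-6 + √(64 + 192)) = 415806*(1/20992) + 47796/(-6 + √256) = 207903/10496 + 47796/(-6 + 16) = 207903/10496 + 47796/10 = 207903/10496 + 47796*(⅒) = 207903/10496 + 23898/5 = 251872923/52480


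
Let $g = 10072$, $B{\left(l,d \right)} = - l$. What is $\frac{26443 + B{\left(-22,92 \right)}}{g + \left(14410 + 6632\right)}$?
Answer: $\frac{26465}{31114} \approx 0.85058$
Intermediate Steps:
$\frac{26443 + B{\left(-22,92 \right)}}{g + \left(14410 + 6632\right)} = \frac{26443 - -22}{10072 + \left(14410 + 6632\right)} = \frac{26443 + 22}{10072 + 21042} = \frac{26465}{31114}$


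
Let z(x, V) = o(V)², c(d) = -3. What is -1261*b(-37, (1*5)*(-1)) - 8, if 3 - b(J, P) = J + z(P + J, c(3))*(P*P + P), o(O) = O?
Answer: 176532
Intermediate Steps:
z(x, V) = V²
b(J, P) = 3 - J - 9*P - 9*P² (b(J, P) = 3 - (J + (-3)²*(P*P + P)) = 3 - (J + 9*(P² + P)) = 3 - (J + 9*(P + P²)) = 3 - (J + (9*P + 9*P²)) = 3 - (J + 9*P + 9*P²) = 3 + (-J - 9*P - 9*P²) = 3 - J - 9*P - 9*P²)
-1261*b(-37, (1*5)*(-1)) - 8 = -1261*(3 - 1*(-37) - 9*1*5*(-1) - 9*((1*5)*(-1))²) - 8 = -1261*(3 + 37 - 45*(-1) - 9*(5*(-1))²) - 8 = -1261*(3 + 37 - 9*(-5) - 9*(-5)²) - 8 = -1261*(3 + 37 + 45 - 9*25) - 8 = -1261*(3 + 37 + 45 - 225) - 8 = -1261*(-140) - 8 = 176540 - 8 = 176532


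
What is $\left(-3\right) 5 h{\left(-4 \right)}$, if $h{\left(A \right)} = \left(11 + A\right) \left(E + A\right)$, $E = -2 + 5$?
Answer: $105$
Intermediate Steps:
$E = 3$
$h{\left(A \right)} = \left(3 + A\right) \left(11 + A\right)$ ($h{\left(A \right)} = \left(11 + A\right) \left(3 + A\right) = \left(3 + A\right) \left(11 + A\right)$)
$\left(-3\right) 5 h{\left(-4 \right)} = \left(-3\right) 5 \left(33 + \left(-4\right)^{2} + 14 \left(-4\right)\right) = - 15 \left(33 + 16 - 56\right) = \left(-15\right) \left(-7\right) = 105$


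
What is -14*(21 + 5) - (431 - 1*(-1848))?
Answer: -2643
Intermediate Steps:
-14*(21 + 5) - (431 - 1*(-1848)) = -14*26 - (431 + 1848) = -364 - 1*2279 = -364 - 2279 = -2643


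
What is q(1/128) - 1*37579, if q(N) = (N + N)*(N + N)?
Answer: -153923583/4096 ≈ -37579.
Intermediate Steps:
q(N) = 4*N² (q(N) = (2*N)*(2*N) = 4*N²)
q(1/128) - 1*37579 = 4*(1/128)² - 1*37579 = 4*(1/128)² - 37579 = 4*(1/16384) - 37579 = 1/4096 - 37579 = -153923583/4096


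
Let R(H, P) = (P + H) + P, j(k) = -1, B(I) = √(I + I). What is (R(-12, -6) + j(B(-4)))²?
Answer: 625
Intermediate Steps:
B(I) = √2*√I (B(I) = √(2*I) = √2*√I)
R(H, P) = H + 2*P (R(H, P) = (H + P) + P = H + 2*P)
(R(-12, -6) + j(B(-4)))² = ((-12 + 2*(-6)) - 1)² = ((-12 - 12) - 1)² = (-24 - 1)² = (-25)² = 625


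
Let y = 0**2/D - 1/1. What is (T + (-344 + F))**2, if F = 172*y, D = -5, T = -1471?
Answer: 3948169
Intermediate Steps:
y = -1 (y = 0**2/(-5) - 1/1 = 0*(-1/5) - 1*1 = 0 - 1 = -1)
F = -172 (F = 172*(-1) = -172)
(T + (-344 + F))**2 = (-1471 + (-344 - 172))**2 = (-1471 - 516)**2 = (-1987)**2 = 3948169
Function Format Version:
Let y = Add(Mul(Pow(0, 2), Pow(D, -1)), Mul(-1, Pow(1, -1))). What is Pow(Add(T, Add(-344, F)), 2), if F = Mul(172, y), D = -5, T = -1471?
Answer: 3948169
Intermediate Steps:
y = -1 (y = Add(Mul(Pow(0, 2), Pow(-5, -1)), Mul(-1, Pow(1, -1))) = Add(Mul(0, Rational(-1, 5)), Mul(-1, 1)) = Add(0, -1) = -1)
F = -172 (F = Mul(172, -1) = -172)
Pow(Add(T, Add(-344, F)), 2) = Pow(Add(-1471, Add(-344, -172)), 2) = Pow(Add(-1471, -516), 2) = Pow(-1987, 2) = 3948169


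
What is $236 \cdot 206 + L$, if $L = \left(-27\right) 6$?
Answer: $48454$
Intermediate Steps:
$L = -162$
$236 \cdot 206 + L = 236 \cdot 206 - 162 = 48616 - 162 = 48454$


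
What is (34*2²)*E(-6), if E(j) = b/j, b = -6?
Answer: 136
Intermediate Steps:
E(j) = -6/j
(34*2²)*E(-6) = (34*2²)*(-6/(-6)) = (34*4)*(-6*(-⅙)) = 136*1 = 136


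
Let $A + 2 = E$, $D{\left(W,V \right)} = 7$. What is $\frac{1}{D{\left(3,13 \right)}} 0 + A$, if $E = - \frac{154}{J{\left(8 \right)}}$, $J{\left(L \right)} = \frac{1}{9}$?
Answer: $-1388$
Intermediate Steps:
$J{\left(L \right)} = \frac{1}{9}$
$E = -1386$ ($E = - 154 \frac{1}{\frac{1}{9}} = \left(-154\right) 9 = -1386$)
$A = -1388$ ($A = -2 - 1386 = -1388$)
$\frac{1}{D{\left(3,13 \right)}} 0 + A = \frac{1}{7} \cdot 0 - 1388 = 0 - 1388 = -1388$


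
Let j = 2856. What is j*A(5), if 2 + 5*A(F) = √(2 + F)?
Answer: -5712/5 + 2856*√7/5 ≈ 368.85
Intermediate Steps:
A(F) = -⅖ + √(2 + F)/5
j*A(5) = 2856*(-⅖ + √(2 + 5)/5) = 2856*(-⅖ + √7/5) = -5712/5 + 2856*√7/5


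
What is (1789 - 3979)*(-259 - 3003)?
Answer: 7143780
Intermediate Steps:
(1789 - 3979)*(-259 - 3003) = -2190*(-3262) = 7143780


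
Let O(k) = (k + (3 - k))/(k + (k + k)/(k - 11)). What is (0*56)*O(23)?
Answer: 0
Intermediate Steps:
O(k) = 3/(k + 2*k/(-11 + k)) (O(k) = 3/(k + (2*k)/(-11 + k)) = 3/(k + 2*k/(-11 + k)))
(0*56)*O(23) = (0*56)*(3*(-11 + 23)/(23*(-9 + 23))) = 0*(3*(1/23)*12/14) = 0*(3*(1/23)*(1/14)*12) = 0*(18/161) = 0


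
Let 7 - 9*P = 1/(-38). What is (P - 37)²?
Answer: 17048641/12996 ≈ 1311.8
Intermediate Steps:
P = 89/114 (P = 7/9 - ⅑/(-38) = 7/9 - ⅑*(-1/38) = 7/9 + 1/342 = 89/114 ≈ 0.78070)
(P - 37)² = (89/114 - 37)² = (-4129/114)² = 17048641/12996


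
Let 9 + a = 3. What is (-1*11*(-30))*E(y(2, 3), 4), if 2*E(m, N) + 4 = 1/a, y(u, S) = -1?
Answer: -1375/2 ≈ -687.50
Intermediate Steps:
a = -6 (a = -9 + 3 = -6)
E(m, N) = -25/12 (E(m, N) = -2 + (½)/(-6) = -2 + (½)*(-⅙) = -2 - 1/12 = -25/12)
(-1*11*(-30))*E(y(2, 3), 4) = (-1*11*(-30))*(-25/12) = -11*(-30)*(-25/12) = 330*(-25/12) = -1375/2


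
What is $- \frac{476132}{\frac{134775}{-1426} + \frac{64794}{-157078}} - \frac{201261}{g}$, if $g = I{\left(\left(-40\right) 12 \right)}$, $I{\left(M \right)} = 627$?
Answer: $\frac{948339948511213}{201994545093} \approx 4694.9$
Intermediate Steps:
$g = 627$
$- \frac{476132}{\frac{134775}{-1426} + \frac{64794}{-157078}} - \frac{201261}{g} = - \frac{476132}{\frac{134775}{-1426} + \frac{64794}{-157078}} - \frac{201261}{627} = - \frac{476132}{134775 \left(- \frac{1}{1426}\right) + 64794 \left(- \frac{1}{157078}\right)} - \frac{67087}{209} = - \frac{476132}{- \frac{134775}{1426} - \frac{32397}{78539}} - \frac{67087}{209} = - \frac{476132}{- \frac{10631291847}{111996614}} - \frac{67087}{209} = \left(-476132\right) \left(- \frac{111996614}{10631291847}\right) - \frac{67087}{209} = \frac{53325171817048}{10631291847} - \frac{67087}{209} = \frac{948339948511213}{201994545093}$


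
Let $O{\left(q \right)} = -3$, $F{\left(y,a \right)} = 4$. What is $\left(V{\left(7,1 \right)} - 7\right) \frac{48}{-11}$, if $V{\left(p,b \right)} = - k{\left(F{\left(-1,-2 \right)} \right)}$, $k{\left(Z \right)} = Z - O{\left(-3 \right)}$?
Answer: $\frac{672}{11} \approx 61.091$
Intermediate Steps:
$k{\left(Z \right)} = 3 + Z$ ($k{\left(Z \right)} = Z - -3 = Z + 3 = 3 + Z$)
$V{\left(p,b \right)} = -7$ ($V{\left(p,b \right)} = - (3 + 4) = \left(-1\right) 7 = -7$)
$\left(V{\left(7,1 \right)} - 7\right) \frac{48}{-11} = \left(-7 - 7\right) \frac{48}{-11} = - 14 \cdot 48 \left(- \frac{1}{11}\right) = \left(-14\right) \left(- \frac{48}{11}\right) = \frac{672}{11}$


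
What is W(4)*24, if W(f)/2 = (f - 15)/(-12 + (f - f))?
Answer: 44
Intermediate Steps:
W(f) = 5/2 - f/6 (W(f) = 2*((f - 15)/(-12 + (f - f))) = 2*((-15 + f)/(-12 + 0)) = 2*((-15 + f)/(-12)) = 2*((-15 + f)*(-1/12)) = 2*(5/4 - f/12) = 5/2 - f/6)
W(4)*24 = (5/2 - ⅙*4)*24 = (5/2 - ⅔)*24 = (11/6)*24 = 44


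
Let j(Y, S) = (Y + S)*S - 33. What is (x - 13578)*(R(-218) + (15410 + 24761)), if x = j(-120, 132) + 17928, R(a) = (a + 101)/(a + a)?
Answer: 103354085373/436 ≈ 2.3705e+8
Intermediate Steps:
R(a) = (101 + a)/(2*a) (R(a) = (101 + a)/((2*a)) = (101 + a)*(1/(2*a)) = (101 + a)/(2*a))
j(Y, S) = -33 + S*(S + Y) (j(Y, S) = (S + Y)*S - 33 = S*(S + Y) - 33 = -33 + S*(S + Y))
x = 19479 (x = (-33 + 132**2 + 132*(-120)) + 17928 = (-33 + 17424 - 15840) + 17928 = 1551 + 17928 = 19479)
(x - 13578)*(R(-218) + (15410 + 24761)) = (19479 - 13578)*((1/2)*(101 - 218)/(-218) + (15410 + 24761)) = 5901*((1/2)*(-1/218)*(-117) + 40171) = 5901*(117/436 + 40171) = 5901*(17514673/436) = 103354085373/436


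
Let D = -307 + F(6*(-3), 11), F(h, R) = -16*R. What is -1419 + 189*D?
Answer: -92706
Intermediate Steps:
D = -483 (D = -307 - 16*11 = -307 - 176 = -483)
-1419 + 189*D = -1419 + 189*(-483) = -1419 - 91287 = -92706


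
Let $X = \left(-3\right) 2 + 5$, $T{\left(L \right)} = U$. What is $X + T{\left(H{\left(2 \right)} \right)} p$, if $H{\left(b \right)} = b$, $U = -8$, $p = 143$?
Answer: $-1145$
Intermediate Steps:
$T{\left(L \right)} = -8$
$X = -1$ ($X = -6 + 5 = -1$)
$X + T{\left(H{\left(2 \right)} \right)} p = -1 - 1144 = -1145$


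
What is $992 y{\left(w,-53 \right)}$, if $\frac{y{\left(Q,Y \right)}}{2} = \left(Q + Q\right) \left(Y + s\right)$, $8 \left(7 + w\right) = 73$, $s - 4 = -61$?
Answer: $-927520$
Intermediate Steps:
$s = -57$ ($s = 4 - 61 = -57$)
$w = \frac{17}{8}$ ($w = -7 + \frac{1}{8} \cdot 73 = -7 + \frac{73}{8} = \frac{17}{8} \approx 2.125$)
$y{\left(Q,Y \right)} = 4 Q \left(-57 + Y\right)$ ($y{\left(Q,Y \right)} = 2 \left(Q + Q\right) \left(Y - 57\right) = 2 \cdot 2 Q \left(-57 + Y\right) = 4 Q \left(-57 + Y\right)$)
$992 y{\left(w,-53 \right)} = 992 \cdot 4 \cdot \frac{17}{8} \left(-57 - 53\right) = 992 \cdot 4 \cdot \frac{17}{8} \left(-110\right) = 992 \left(-935\right) = -927520$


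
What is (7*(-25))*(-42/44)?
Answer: 3675/22 ≈ 167.05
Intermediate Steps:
(7*(-25))*(-42/44) = -(-7350)/44 = -175*(-21/22) = 3675/22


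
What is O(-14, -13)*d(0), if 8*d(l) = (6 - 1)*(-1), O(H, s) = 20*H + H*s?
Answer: 245/4 ≈ 61.250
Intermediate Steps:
d(l) = -5/8 (d(l) = ((6 - 1)*(-1))/8 = (5*(-1))/8 = (1/8)*(-5) = -5/8)
O(-14, -13)*d(0) = -14*(20 - 13)*(-5/8) = -14*7*(-5/8) = -98*(-5/8) = 245/4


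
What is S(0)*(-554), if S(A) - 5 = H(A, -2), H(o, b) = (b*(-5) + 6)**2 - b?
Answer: -145702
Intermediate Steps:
H(o, b) = (6 - 5*b)**2 - b (H(o, b) = (-5*b + 6)**2 - b = (6 - 5*b)**2 - b)
S(A) = 263 (S(A) = 5 + ((-6 + 5*(-2))**2 - 1*(-2)) = 5 + ((-6 - 10)**2 + 2) = 5 + ((-16)**2 + 2) = 5 + (256 + 2) = 5 + 258 = 263)
S(0)*(-554) = 263*(-554) = -145702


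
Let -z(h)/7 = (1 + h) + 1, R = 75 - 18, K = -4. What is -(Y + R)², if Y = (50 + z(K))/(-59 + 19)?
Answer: -76729/25 ≈ -3069.2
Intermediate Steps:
R = 57
z(h) = -14 - 7*h (z(h) = -7*((1 + h) + 1) = -7*(2 + h) = -14 - 7*h)
Y = -8/5 (Y = (50 + (-14 - 7*(-4)))/(-59 + 19) = (50 + (-14 + 28))/(-40) = (50 + 14)*(-1/40) = 64*(-1/40) = -8/5 ≈ -1.6000)
-(Y + R)² = -(-8/5 + 57)² = -(277/5)² = -1*76729/25 = -76729/25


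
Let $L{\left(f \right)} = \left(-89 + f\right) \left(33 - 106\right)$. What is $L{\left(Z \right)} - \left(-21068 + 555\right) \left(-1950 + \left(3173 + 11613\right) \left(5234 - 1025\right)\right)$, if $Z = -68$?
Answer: $1276571673673$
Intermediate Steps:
$L{\left(f \right)} = 6497 - 73 f$ ($L{\left(f \right)} = \left(-89 + f\right) \left(-73\right) = 6497 - 73 f$)
$L{\left(Z \right)} - \left(-21068 + 555\right) \left(-1950 + \left(3173 + 11613\right) \left(5234 - 1025\right)\right) = \left(6497 - -4964\right) - \left(-21068 + 555\right) \left(-1950 + \left(3173 + 11613\right) \left(5234 - 1025\right)\right) = \left(6497 + 4964\right) - - 20513 \left(-1950 + 14786 \cdot 4209\right) = 11461 - - 20513 \left(-1950 + 62234274\right) = 11461 - \left(-20513\right) 62232324 = 11461 - -1276571662212 = 11461 + 1276571662212 = 1276571673673$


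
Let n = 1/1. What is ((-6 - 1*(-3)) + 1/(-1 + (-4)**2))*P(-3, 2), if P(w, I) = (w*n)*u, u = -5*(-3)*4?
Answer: 528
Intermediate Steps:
n = 1 (n = 1*1 = 1)
u = 60 (u = 15*4 = 60)
P(w, I) = 60*w (P(w, I) = (w*1)*60 = w*60 = 60*w)
((-6 - 1*(-3)) + 1/(-1 + (-4)**2))*P(-3, 2) = ((-6 - 1*(-3)) + 1/(-1 + (-4)**2))*(60*(-3)) = ((-6 + 3) + 1/(-1 + 16))*(-180) = (-3 + 1/15)*(-180) = -44/15*(-180) = 528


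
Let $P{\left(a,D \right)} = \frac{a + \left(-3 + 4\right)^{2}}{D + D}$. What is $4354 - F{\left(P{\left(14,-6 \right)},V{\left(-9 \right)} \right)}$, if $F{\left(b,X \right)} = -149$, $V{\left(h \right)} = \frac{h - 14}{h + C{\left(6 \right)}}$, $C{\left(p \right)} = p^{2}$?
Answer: $4503$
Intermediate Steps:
$P{\left(a,D \right)} = \frac{1 + a}{2 D}$ ($P{\left(a,D \right)} = \frac{a + 1^{2}}{2 D} = \left(a + 1\right) \frac{1}{2 D} = \left(1 + a\right) \frac{1}{2 D} = \frac{1 + a}{2 D}$)
$V{\left(h \right)} = \frac{-14 + h}{36 + h}$ ($V{\left(h \right)} = \frac{h - 14}{h + 6^{2}} = \frac{-14 + h}{h + 36} = \frac{-14 + h}{36 + h}$)
$4354 - F{\left(P{\left(14,-6 \right)},V{\left(-9 \right)} \right)} = 4354 - -149 = 4354 + 149 = 4503$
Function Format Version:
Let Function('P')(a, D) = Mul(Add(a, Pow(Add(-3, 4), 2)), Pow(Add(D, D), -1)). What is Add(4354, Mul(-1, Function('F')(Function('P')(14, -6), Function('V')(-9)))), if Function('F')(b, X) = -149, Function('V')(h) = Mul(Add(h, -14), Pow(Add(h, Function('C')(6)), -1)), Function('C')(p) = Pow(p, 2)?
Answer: 4503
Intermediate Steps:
Function('P')(a, D) = Mul(Rational(1, 2), Pow(D, -1), Add(1, a)) (Function('P')(a, D) = Mul(Add(a, Pow(1, 2)), Pow(Mul(2, D), -1)) = Mul(Add(a, 1), Mul(Rational(1, 2), Pow(D, -1))) = Mul(Add(1, a), Mul(Rational(1, 2), Pow(D, -1))) = Mul(Rational(1, 2), Pow(D, -1), Add(1, a)))
Function('V')(h) = Mul(Pow(Add(36, h), -1), Add(-14, h)) (Function('V')(h) = Mul(Add(h, -14), Pow(Add(h, Pow(6, 2)), -1)) = Mul(Add(-14, h), Pow(Add(h, 36), -1)) = Mul(Add(-14, h), Pow(Add(36, h), -1)) = Mul(Pow(Add(36, h), -1), Add(-14, h)))
Add(4354, Mul(-1, Function('F')(Function('P')(14, -6), Function('V')(-9)))) = Add(4354, Mul(-1, -149)) = Add(4354, 149) = 4503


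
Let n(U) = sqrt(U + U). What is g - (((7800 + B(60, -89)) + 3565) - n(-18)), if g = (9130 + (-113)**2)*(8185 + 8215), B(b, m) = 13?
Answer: 359132222 + 6*I ≈ 3.5913e+8 + 6.0*I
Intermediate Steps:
g = 359143600 (g = (9130 + 12769)*16400 = 21899*16400 = 359143600)
n(U) = sqrt(2)*sqrt(U) (n(U) = sqrt(2*U) = sqrt(2)*sqrt(U))
g - (((7800 + B(60, -89)) + 3565) - n(-18)) = 359143600 - (((7800 + 13) + 3565) - sqrt(2)*sqrt(-18)) = 359143600 - ((7813 + 3565) - sqrt(2)*3*I*sqrt(2)) = 359143600 - (11378 - 6*I) = 359143600 + (-11378 + 6*I) = 359132222 + 6*I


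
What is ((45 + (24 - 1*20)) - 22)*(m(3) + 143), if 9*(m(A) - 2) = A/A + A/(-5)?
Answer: 19581/5 ≈ 3916.2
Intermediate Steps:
m(A) = 19/9 - A/45 (m(A) = 2 + (A/A + A/(-5))/9 = 2 + (1 + A*(-⅕))/9 = 2 + (1 - A/5)/9 = 2 + (⅑ - A/45) = 19/9 - A/45)
((45 + (24 - 1*20)) - 22)*(m(3) + 143) = ((45 + (24 - 1*20)) - 22)*((19/9 - 1/45*3) + 143) = ((45 + (24 - 20)) - 22)*((19/9 - 1/15) + 143) = ((45 + 4) - 22)*(92/45 + 143) = (49 - 22)*(6527/45) = 27*(6527/45) = 19581/5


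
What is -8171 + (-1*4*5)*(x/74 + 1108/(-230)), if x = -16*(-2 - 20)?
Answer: -6952489/851 ≈ -8169.8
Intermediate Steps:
x = 352 (x = -16*(-22) = 352)
-8171 + (-1*4*5)*(x/74 + 1108/(-230)) = -8171 + (-1*4*5)*(352/74 + 1108/(-230)) = -8171 + (-4*5)*(352*(1/74) + 1108*(-1/230)) = -8171 - 20*(176/37 - 554/115) = -8171 - 20*(-258/4255) = -8171 + 1032/851 = -6952489/851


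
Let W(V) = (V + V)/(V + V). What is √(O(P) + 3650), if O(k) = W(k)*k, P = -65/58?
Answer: 3*√1363870/58 ≈ 60.406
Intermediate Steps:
W(V) = 1 (W(V) = (2*V)/((2*V)) = (2*V)*(1/(2*V)) = 1)
P = -65/58 (P = -65*1/58 = -65/58 ≈ -1.1207)
O(k) = k (O(k) = 1*k = k)
√(O(P) + 3650) = √(-65/58 + 3650) = √(211635/58) = 3*√1363870/58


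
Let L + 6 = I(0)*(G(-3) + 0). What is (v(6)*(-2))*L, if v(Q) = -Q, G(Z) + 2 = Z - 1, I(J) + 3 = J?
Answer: 144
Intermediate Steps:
I(J) = -3 + J
G(Z) = -3 + Z (G(Z) = -2 + (Z - 1) = -2 + (-1 + Z) = -3 + Z)
L = 12 (L = -6 + (-3 + 0)*((-3 - 3) + 0) = -6 - 3*(-6 + 0) = -6 - 3*(-6) = -6 + 18 = 12)
(v(6)*(-2))*L = (-1*6*(-2))*12 = -6*(-2)*12 = 12*12 = 144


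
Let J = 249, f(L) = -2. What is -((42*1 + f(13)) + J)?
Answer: -289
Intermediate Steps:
-((42*1 + f(13)) + J) = -((42*1 - 2) + 249) = -((42 - 2) + 249) = -(40 + 249) = -1*289 = -289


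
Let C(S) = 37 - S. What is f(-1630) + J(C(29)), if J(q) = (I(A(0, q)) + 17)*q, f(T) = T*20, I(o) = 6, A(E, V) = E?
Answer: -32416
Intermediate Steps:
f(T) = 20*T
J(q) = 23*q (J(q) = (6 + 17)*q = 23*q)
f(-1630) + J(C(29)) = 20*(-1630) + 23*(37 - 1*29) = -32600 + 23*(37 - 29) = -32600 + 23*8 = -32600 + 184 = -32416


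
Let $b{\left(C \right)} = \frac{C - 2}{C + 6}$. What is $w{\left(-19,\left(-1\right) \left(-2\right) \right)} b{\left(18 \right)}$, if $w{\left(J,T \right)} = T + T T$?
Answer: $4$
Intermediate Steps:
$w{\left(J,T \right)} = T + T^{2}$
$b{\left(C \right)} = \frac{-2 + C}{6 + C}$
$w{\left(-19,\left(-1\right) \left(-2\right) \right)} b{\left(18 \right)} = \left(-1\right) \left(-2\right) \left(1 - -2\right) \frac{-2 + 18}{6 + 18} = 2 \left(1 + 2\right) \frac{1}{24} \cdot 16 = 2 \cdot 3 \cdot \frac{1}{24} \cdot 16 = 6 \cdot \frac{2}{3} = 4$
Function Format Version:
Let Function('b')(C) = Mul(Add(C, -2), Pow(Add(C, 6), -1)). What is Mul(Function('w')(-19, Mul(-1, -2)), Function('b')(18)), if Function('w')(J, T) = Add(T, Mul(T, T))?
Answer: 4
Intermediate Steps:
Function('w')(J, T) = Add(T, Pow(T, 2))
Function('b')(C) = Mul(Pow(Add(6, C), -1), Add(-2, C)) (Function('b')(C) = Mul(Add(-2, C), Pow(Add(6, C), -1)) = Mul(Pow(Add(6, C), -1), Add(-2, C)))
Mul(Function('w')(-19, Mul(-1, -2)), Function('b')(18)) = Mul(Mul(Mul(-1, -2), Add(1, Mul(-1, -2))), Mul(Pow(Add(6, 18), -1), Add(-2, 18))) = Mul(Mul(2, Add(1, 2)), Mul(Pow(24, -1), 16)) = Mul(Mul(2, 3), Mul(Rational(1, 24), 16)) = Mul(6, Rational(2, 3)) = 4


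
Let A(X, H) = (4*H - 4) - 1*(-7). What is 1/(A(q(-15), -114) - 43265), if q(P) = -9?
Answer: -1/43718 ≈ -2.2874e-5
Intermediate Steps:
A(X, H) = 3 + 4*H (A(X, H) = (-4 + 4*H) + 7 = 3 + 4*H)
1/(A(q(-15), -114) - 43265) = 1/((3 + 4*(-114)) - 43265) = 1/((3 - 456) - 43265) = 1/(-453 - 43265) = 1/(-43718) = -1/43718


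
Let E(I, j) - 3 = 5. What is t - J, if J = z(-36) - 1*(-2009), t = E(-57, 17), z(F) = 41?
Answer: -2042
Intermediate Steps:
E(I, j) = 8 (E(I, j) = 3 + 5 = 8)
t = 8
J = 2050 (J = 41 - 1*(-2009) = 41 + 2009 = 2050)
t - J = 8 - 1*2050 = 8 - 2050 = -2042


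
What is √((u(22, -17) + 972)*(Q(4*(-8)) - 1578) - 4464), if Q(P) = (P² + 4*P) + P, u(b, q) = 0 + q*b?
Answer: 2*I*√107859 ≈ 656.84*I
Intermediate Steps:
u(b, q) = b*q (u(b, q) = 0 + b*q = b*q)
Q(P) = P² + 5*P
√((u(22, -17) + 972)*(Q(4*(-8)) - 1578) - 4464) = √((22*(-17) + 972)*((4*(-8))*(5 + 4*(-8)) - 1578) - 4464) = √((-374 + 972)*(-32*(5 - 32) - 1578) - 4464) = √(598*(-32*(-27) - 1578) - 4464) = √(598*(864 - 1578) - 4464) = √(598*(-714) - 4464) = √(-426972 - 4464) = √(-431436) = 2*I*√107859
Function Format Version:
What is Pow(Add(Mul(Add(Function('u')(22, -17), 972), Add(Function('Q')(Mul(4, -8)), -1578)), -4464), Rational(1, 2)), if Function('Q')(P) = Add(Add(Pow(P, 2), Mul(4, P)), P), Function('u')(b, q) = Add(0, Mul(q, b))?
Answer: Mul(2, I, Pow(107859, Rational(1, 2))) ≈ Mul(656.84, I)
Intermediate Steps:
Function('u')(b, q) = Mul(b, q) (Function('u')(b, q) = Add(0, Mul(b, q)) = Mul(b, q))
Function('Q')(P) = Add(Pow(P, 2), Mul(5, P))
Pow(Add(Mul(Add(Function('u')(22, -17), 972), Add(Function('Q')(Mul(4, -8)), -1578)), -4464), Rational(1, 2)) = Pow(Add(Mul(Add(Mul(22, -17), 972), Add(Mul(Mul(4, -8), Add(5, Mul(4, -8))), -1578)), -4464), Rational(1, 2)) = Pow(Add(Mul(Add(-374, 972), Add(Mul(-32, Add(5, -32)), -1578)), -4464), Rational(1, 2)) = Pow(Add(Mul(598, Add(Mul(-32, -27), -1578)), -4464), Rational(1, 2)) = Pow(Add(Mul(598, Add(864, -1578)), -4464), Rational(1, 2)) = Pow(Add(Mul(598, -714), -4464), Rational(1, 2)) = Pow(Add(-426972, -4464), Rational(1, 2)) = Pow(-431436, Rational(1, 2)) = Mul(2, I, Pow(107859, Rational(1, 2)))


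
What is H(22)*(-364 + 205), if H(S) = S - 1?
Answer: -3339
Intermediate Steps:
H(S) = -1 + S
H(22)*(-364 + 205) = (-1 + 22)*(-364 + 205) = 21*(-159) = -3339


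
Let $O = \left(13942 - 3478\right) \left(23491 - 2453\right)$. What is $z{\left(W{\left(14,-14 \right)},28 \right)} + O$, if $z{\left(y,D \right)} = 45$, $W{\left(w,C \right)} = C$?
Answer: $220141677$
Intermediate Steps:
$O = 220141632$ ($O = 10464 \cdot 21038 = 220141632$)
$z{\left(W{\left(14,-14 \right)},28 \right)} + O = 45 + 220141632 = 220141677$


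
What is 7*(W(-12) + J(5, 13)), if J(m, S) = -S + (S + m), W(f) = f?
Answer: -49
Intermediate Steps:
J(m, S) = m
7*(W(-12) + J(5, 13)) = 7*(-12 + 5) = 7*(-7) = -49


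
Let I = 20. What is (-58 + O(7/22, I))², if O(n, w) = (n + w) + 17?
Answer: 207025/484 ≈ 427.74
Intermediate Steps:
O(n, w) = 17 + n + w
(-58 + O(7/22, I))² = (-58 + (17 + 7/22 + 20))² = (-58 + 821/22)² = (-455/22)² = 207025/484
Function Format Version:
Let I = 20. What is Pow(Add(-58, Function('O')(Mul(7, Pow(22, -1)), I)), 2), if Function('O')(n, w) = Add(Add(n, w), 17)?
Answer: Rational(207025, 484) ≈ 427.74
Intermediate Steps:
Function('O')(n, w) = Add(17, n, w)
Pow(Add(-58, Function('O')(Mul(7, Pow(22, -1)), I)), 2) = Pow(Add(-58, Add(17, Mul(7, Pow(22, -1)), 20)), 2) = Pow(Add(-58, Add(17, Mul(7, Rational(1, 22)), 20)), 2) = Pow(Add(-58, Add(17, Rational(7, 22), 20)), 2) = Pow(Add(-58, Rational(821, 22)), 2) = Pow(Rational(-455, 22), 2) = Rational(207025, 484)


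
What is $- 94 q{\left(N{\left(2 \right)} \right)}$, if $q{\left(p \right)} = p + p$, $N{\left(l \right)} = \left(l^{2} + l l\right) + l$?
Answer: $-1880$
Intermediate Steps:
$N{\left(l \right)} = l + 2 l^{2}$ ($N{\left(l \right)} = \left(l^{2} + l^{2}\right) + l = 2 l^{2} + l = l + 2 l^{2}$)
$q{\left(p \right)} = 2 p$
$- 94 q{\left(N{\left(2 \right)} \right)} = - 94 \cdot 2 \cdot 2 \left(1 + 2 \cdot 2\right) = - 94 \cdot 2 \cdot 2 \left(1 + 4\right) = - 94 \cdot 2 \cdot 2 \cdot 5 = - 94 \cdot 2 \cdot 10 = \left(-94\right) 20 = -1880$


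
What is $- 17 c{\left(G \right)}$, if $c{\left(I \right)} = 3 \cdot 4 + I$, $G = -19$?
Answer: $119$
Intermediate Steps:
$c{\left(I \right)} = 12 + I$
$- 17 c{\left(G \right)} = - 17 \left(12 - 19\right) = \left(-17\right) \left(-7\right) = 119$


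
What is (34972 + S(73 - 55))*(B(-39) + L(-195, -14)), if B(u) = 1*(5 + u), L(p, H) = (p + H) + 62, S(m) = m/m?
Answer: -6330113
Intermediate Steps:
S(m) = 1
L(p, H) = 62 + H + p (L(p, H) = (H + p) + 62 = 62 + H + p)
B(u) = 5 + u
(34972 + S(73 - 55))*(B(-39) + L(-195, -14)) = (34972 + 1)*((5 - 39) + (62 - 14 - 195)) = 34973*(-34 - 147) = 34973*(-181) = -6330113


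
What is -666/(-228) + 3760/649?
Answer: 214919/24662 ≈ 8.7146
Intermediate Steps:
-666/(-228) + 3760/649 = -666*(-1/228) + 3760*(1/649) = 111/38 + 3760/649 = 214919/24662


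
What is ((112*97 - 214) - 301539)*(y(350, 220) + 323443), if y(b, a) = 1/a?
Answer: -20698922672829/220 ≈ -9.4086e+10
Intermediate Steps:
((112*97 - 214) - 301539)*(y(350, 220) + 323443) = ((112*97 - 214) - 301539)*(1/220 + 323443) = ((10864 - 214) - 301539)*(1/220 + 323443) = (10650 - 301539)*(71157461/220) = -290889*71157461/220 = -20698922672829/220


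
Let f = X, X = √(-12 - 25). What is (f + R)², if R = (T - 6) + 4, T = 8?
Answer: (6 + I*√37)² ≈ -1.0 + 72.993*I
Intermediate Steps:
X = I*√37 (X = √(-37) = I*√37 ≈ 6.0828*I)
R = 6 (R = (8 - 6) + 4 = 2 + 4 = 6)
f = I*√37 ≈ 6.0828*I
(f + R)² = (I*√37 + 6)² = (6 + I*√37)²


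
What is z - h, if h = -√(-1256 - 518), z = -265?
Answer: -265 + I*√1774 ≈ -265.0 + 42.119*I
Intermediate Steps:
h = -I*√1774 (h = -√(-1774) = -I*√1774 ≈ -42.119*I)
z - h = -265 - (-1)*I*√1774 = -265 + I*√1774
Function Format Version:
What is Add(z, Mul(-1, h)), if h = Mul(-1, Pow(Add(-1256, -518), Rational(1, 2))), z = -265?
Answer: Add(-265, Mul(I, Pow(1774, Rational(1, 2)))) ≈ Add(-265.00, Mul(42.119, I))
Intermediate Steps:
h = Mul(-1, I, Pow(1774, Rational(1, 2))) (h = Mul(-1, Pow(-1774, Rational(1, 2))) = Mul(-1, Mul(I, Pow(1774, Rational(1, 2)))) = Mul(-1, I, Pow(1774, Rational(1, 2))) ≈ Mul(-42.119, I))
Add(z, Mul(-1, h)) = Add(-265, Mul(-1, Mul(-1, I, Pow(1774, Rational(1, 2))))) = Add(-265, Mul(I, Pow(1774, Rational(1, 2))))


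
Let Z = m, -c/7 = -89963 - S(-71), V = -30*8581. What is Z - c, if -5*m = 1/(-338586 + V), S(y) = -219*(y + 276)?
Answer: -940143718079/2980080 ≈ -3.1548e+5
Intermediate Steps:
V = -257430
S(y) = -60444 - 219*y (S(y) = -219*(276 + y) = -60444 - 219*y)
c = 315476 (c = -7*(-89963 - (-60444 - 219*(-71))) = -7*(-89963 - (-60444 + 15549)) = -7*(-89963 - 1*(-44895)) = -7*(-89963 + 44895) = -7*(-45068) = 315476)
m = 1/2980080 (m = -1/(5*(-338586 - 257430)) = -1/5/(-596016) = -1/5*(-1/596016) = 1/2980080 ≈ 3.3556e-7)
Z = 1/2980080 ≈ 3.3556e-7
Z - c = 1/2980080 - 1*315476 = 1/2980080 - 315476 = -940143718079/2980080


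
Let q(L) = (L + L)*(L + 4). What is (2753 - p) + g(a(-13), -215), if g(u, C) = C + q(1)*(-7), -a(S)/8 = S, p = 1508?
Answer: 960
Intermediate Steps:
a(S) = -8*S
q(L) = 2*L*(4 + L) (q(L) = (2*L)*(4 + L) = 2*L*(4 + L))
g(u, C) = -70 + C (g(u, C) = C + (2*1*(4 + 1))*(-7) = C + (2*1*5)*(-7) = C + 10*(-7) = C - 70 = -70 + C)
(2753 - p) + g(a(-13), -215) = (2753 - 1*1508) + (-70 - 215) = (2753 - 1508) - 285 = 1245 - 285 = 960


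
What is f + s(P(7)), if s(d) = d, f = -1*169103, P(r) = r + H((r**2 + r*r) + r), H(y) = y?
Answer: -168991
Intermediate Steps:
P(r) = 2*r + 2*r**2 (P(r) = r + ((r**2 + r*r) + r) = r + ((r**2 + r**2) + r) = r + (2*r**2 + r) = r + (r + 2*r**2) = 2*r + 2*r**2)
f = -169103
f + s(P(7)) = -169103 + 2*7*(1 + 7) = -169103 + 2*7*8 = -169103 + 112 = -168991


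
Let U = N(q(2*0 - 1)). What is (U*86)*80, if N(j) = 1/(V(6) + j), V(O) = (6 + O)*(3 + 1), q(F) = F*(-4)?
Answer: 1720/13 ≈ 132.31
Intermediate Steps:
q(F) = -4*F
V(O) = 24 + 4*O (V(O) = (6 + O)*4 = 24 + 4*O)
N(j) = 1/(48 + j) (N(j) = 1/((24 + 4*6) + j) = 1/((24 + 24) + j) = 1/(48 + j))
U = 1/52 (U = 1/(48 - 4*(2*0 - 1)) = 1/(48 - 4*(0 - 1)) = 1/(48 - 4*(-1)) = 1/(48 + 4) = 1/52 ≈ 0.019231)
(U*86)*80 = ((1/52)*86)*80 = (43/26)*80 = 1720/13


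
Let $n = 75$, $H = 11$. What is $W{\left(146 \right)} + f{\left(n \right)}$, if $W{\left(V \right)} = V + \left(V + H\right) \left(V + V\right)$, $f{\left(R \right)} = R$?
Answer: $46065$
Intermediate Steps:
$W{\left(V \right)} = V + 2 V \left(11 + V\right)$ ($W{\left(V \right)} = V + \left(V + 11\right) \left(V + V\right) = V + \left(11 + V\right) 2 V = V + 2 V \left(11 + V\right)$)
$W{\left(146 \right)} + f{\left(n \right)} = 146 \left(23 + 2 \cdot 146\right) + 75 = 146 \left(23 + 292\right) + 75 = 146 \cdot 315 + 75 = 45990 + 75 = 46065$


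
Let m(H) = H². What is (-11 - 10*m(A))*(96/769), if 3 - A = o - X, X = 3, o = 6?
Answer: -1056/769 ≈ -1.3732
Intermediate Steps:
A = 0 (A = 3 - (6 - 1*3) = 3 - (6 - 3) = 3 - 1*3 = 3 - 3 = 0)
(-11 - 10*m(A))*(96/769) = (-11 - 10*0²)*(96/769) = (-11 - 10*0)*(96*(1/769)) = (-11 + 0)*(96/769) = -11*96/769 = -1056/769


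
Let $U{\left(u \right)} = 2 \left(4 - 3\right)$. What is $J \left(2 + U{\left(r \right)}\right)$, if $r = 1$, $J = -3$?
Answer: $-12$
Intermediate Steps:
$U{\left(u \right)} = 2$ ($U{\left(u \right)} = 2 \cdot 1 = 2$)
$J \left(2 + U{\left(r \right)}\right) = - 3 \left(2 + 2\right) = \left(-3\right) 4 = -12$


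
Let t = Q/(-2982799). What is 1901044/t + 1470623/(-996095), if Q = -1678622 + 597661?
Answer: 5648287514954772117/1076739847295 ≈ 5.2457e+6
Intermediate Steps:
Q = -1080961
t = 1080961/2982799 (t = -1080961/(-2982799) = -1080961*(-1/2982799) = 1080961/2982799 ≈ 0.36240)
1901044/t + 1470623/(-996095) = 1901044/(1080961/2982799) + 1470623/(-996095) = 1901044*(2982799/1080961) + 1470623*(-1/996095) = 5670432142156/1080961 - 1470623/996095 = 5648287514954772117/1076739847295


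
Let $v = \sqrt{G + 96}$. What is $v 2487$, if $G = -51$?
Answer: $7461 \sqrt{5} \approx 16683.0$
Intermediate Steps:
$v = 3 \sqrt{5}$ ($v = \sqrt{-51 + 96} = \sqrt{45} = 3 \sqrt{5} \approx 6.7082$)
$v 2487 = 3 \sqrt{5} \cdot 2487 = 7461 \sqrt{5}$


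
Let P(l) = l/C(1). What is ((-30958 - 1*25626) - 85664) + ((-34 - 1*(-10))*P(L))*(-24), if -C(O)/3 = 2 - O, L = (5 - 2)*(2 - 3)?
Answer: -141672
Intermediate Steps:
L = -3 (L = 3*(-1) = -3)
C(O) = -6 + 3*O (C(O) = -3*(2 - O) = -6 + 3*O)
P(l) = -l/3 (P(l) = l/(-6 + 3*1) = l/(-6 + 3) = l/(-3) = l*(-⅓) = -l/3)
((-30958 - 1*25626) - 85664) + ((-34 - 1*(-10))*P(L))*(-24) = ((-30958 - 1*25626) - 85664) + ((-34 - 1*(-10))*(-⅓*(-3)))*(-24) = ((-30958 - 25626) - 85664) + ((-34 + 10)*1)*(-24) = (-56584 - 85664) - 24*1*(-24) = -142248 - 24*(-24) = -142248 + 576 = -141672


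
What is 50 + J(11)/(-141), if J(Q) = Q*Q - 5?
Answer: 6934/141 ≈ 49.177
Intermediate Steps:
J(Q) = -5 + Q² (J(Q) = Q² - 5 = -5 + Q²)
50 + J(11)/(-141) = 50 + (-5 + 11²)/(-141) = 50 + (-5 + 121)*(-1/141) = 50 + 116*(-1/141) = 50 - 116/141 = 6934/141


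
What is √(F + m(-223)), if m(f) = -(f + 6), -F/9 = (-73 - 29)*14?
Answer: √13069 ≈ 114.32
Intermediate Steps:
F = 12852 (F = -9*(-73 - 29)*14 = -(-918)*14 = -9*(-1428) = 12852)
m(f) = -6 - f (m(f) = -(6 + f) = -6 - f)
√(F + m(-223)) = √(12852 + (-6 - 1*(-223))) = √(12852 + (-6 + 223)) = √(12852 + 217) = √13069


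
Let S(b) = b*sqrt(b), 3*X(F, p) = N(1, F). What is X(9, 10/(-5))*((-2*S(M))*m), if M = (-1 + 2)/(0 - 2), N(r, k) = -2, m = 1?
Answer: -I*sqrt(2)/3 ≈ -0.4714*I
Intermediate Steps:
X(F, p) = -2/3 (X(F, p) = (1/3)*(-2) = -2/3)
M = -1/2 (M = 1/(-2) = 1*(-1/2) = -1/2 ≈ -0.50000)
S(b) = b**(3/2)
X(9, 10/(-5))*((-2*S(M))*m) = -2*(-(-1)*I*sqrt(2)/2)/3 = -2*I*sqrt(2)/2/3 = -I*sqrt(2)/3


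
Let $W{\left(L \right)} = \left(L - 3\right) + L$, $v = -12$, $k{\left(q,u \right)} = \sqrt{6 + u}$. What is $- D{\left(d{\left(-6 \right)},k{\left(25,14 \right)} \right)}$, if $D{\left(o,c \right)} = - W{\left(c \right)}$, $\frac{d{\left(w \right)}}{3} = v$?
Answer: $-3 + 4 \sqrt{5} \approx 5.9443$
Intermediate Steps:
$d{\left(w \right)} = -36$ ($d{\left(w \right)} = 3 \left(-12\right) = -36$)
$W{\left(L \right)} = -3 + 2 L$ ($W{\left(L \right)} = \left(-3 + L\right) + L = -3 + 2 L$)
$D{\left(o,c \right)} = 3 - 2 c$ ($D{\left(o,c \right)} = - (-3 + 2 c) = 3 - 2 c$)
$- D{\left(d{\left(-6 \right)},k{\left(25,14 \right)} \right)} = - (3 - 2 \sqrt{6 + 14}) = - (3 - 2 \sqrt{20}) = - (3 - 2 \cdot 2 \sqrt{5}) = - (3 - 4 \sqrt{5}) = -3 + 4 \sqrt{5}$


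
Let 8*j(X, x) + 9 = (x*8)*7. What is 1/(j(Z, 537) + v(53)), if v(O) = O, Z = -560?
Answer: 8/30487 ≈ 0.00026241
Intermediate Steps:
j(X, x) = -9/8 + 7*x (j(X, x) = -9/8 + ((x*8)*7)/8 = -9/8 + ((8*x)*7)/8 = -9/8 + (56*x)/8 = -9/8 + 7*x)
1/(j(Z, 537) + v(53)) = 1/((-9/8 + 7*537) + 53) = 1/((-9/8 + 3759) + 53) = 1/(30063/8 + 53) = 1/(30487/8) = 8/30487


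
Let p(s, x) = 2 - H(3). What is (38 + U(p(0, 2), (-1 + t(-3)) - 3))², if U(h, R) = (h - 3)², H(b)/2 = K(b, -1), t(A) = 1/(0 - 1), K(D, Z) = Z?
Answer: 1521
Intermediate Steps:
t(A) = -1 (t(A) = 1/(-1) = -1)
H(b) = -2 (H(b) = 2*(-1) = -2)
p(s, x) = 4 (p(s, x) = 2 - 1*(-2) = 2 + 2 = 4)
U(h, R) = (-3 + h)²
(38 + U(p(0, 2), (-1 + t(-3)) - 3))² = (38 + (-3 + 4)²)² = (38 + 1²)² = (38 + 1)² = 39² = 1521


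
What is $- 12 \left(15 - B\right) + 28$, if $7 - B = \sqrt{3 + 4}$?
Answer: $-68 - 12 \sqrt{7} \approx -99.749$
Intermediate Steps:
$B = 7 - \sqrt{7}$ ($B = 7 - \sqrt{3 + 4} = 7 - \sqrt{7} \approx 4.3542$)
$- 12 \left(15 - B\right) + 28 = - 12 \left(15 - \left(7 - \sqrt{7}\right)\right) + 28 = - 12 \left(8 + \sqrt{7}\right) + 28 = \left(-96 - 12 \sqrt{7}\right) + 28 = -68 - 12 \sqrt{7}$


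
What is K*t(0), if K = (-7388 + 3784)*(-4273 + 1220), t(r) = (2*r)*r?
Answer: 0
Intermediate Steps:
t(r) = 2*r²
K = 11003012 (K = -3604*(-3053) = 11003012)
K*t(0) = 11003012*(2*0²) = 11003012*(2*0) = 11003012*0 = 0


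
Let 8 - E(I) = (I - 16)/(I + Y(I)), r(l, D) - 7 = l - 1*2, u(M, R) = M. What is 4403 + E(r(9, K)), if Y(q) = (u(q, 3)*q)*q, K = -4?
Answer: 6082770/1379 ≈ 4411.0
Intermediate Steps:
Y(q) = q**3 (Y(q) = (q*q)*q = q**2*q = q**3)
r(l, D) = 5 + l (r(l, D) = 7 + (l - 1*2) = 7 + (l - 2) = 7 + (-2 + l) = 5 + l)
E(I) = 8 - (-16 + I)/(I + I**3) (E(I) = 8 - (I - 16)/(I + I**3) = 8 - (-16 + I)/(I + I**3))
4403 + E(r(9, K)) = 4403 + (16 + 7*(5 + 9) + 8*(5 + 9)**3)/((5 + 9) + (5 + 9)**3) = 4403 + (16 + 7*14 + 8*14**3)/(14 + 14**3) = 4403 + (16 + 98 + 8*2744)/(14 + 2744) = 4403 + (16 + 98 + 21952)/2758 = 4403 + (1/2758)*22066 = 4403 + 11033/1379 = 6082770/1379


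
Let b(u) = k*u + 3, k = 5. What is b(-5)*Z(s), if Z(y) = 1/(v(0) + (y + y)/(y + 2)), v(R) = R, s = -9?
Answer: -77/9 ≈ -8.5556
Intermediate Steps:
b(u) = 3 + 5*u (b(u) = 5*u + 3 = 3 + 5*u)
Z(y) = (2 + y)/(2*y) (Z(y) = 1/(0 + (y + y)/(y + 2)) = 1/(0 + (2*y)/(2 + y)) = 1/(0 + 2*y/(2 + y)) = 1/(2*y/(2 + y)) = (2 + y)/(2*y))
b(-5)*Z(s) = (3 + 5*(-5))*((1/2)*(2 - 9)/(-9)) = (3 - 25)*((1/2)*(-1/9)*(-7)) = -22*7/18 = -77/9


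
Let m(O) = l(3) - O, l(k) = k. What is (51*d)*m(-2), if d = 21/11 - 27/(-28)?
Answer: 225675/308 ≈ 732.71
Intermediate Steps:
d = 885/308 (d = 21*(1/11) - 27*(-1/28) = 21/11 + 27/28 = 885/308 ≈ 2.8734)
m(O) = 3 - O
(51*d)*m(-2) = (51*(885/308))*(3 - 1*(-2)) = 45135*(3 + 2)/308 = (45135/308)*5 = 225675/308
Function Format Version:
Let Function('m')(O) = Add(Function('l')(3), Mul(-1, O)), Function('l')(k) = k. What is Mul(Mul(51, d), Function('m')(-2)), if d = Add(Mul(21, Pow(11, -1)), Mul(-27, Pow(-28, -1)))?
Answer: Rational(225675, 308) ≈ 732.71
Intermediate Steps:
d = Rational(885, 308) (d = Add(Mul(21, Rational(1, 11)), Mul(-27, Rational(-1, 28))) = Add(Rational(21, 11), Rational(27, 28)) = Rational(885, 308) ≈ 2.8734)
Function('m')(O) = Add(3, Mul(-1, O))
Mul(Mul(51, d), Function('m')(-2)) = Mul(Mul(51, Rational(885, 308)), Add(3, Mul(-1, -2))) = Mul(Rational(45135, 308), Add(3, 2)) = Mul(Rational(45135, 308), 5) = Rational(225675, 308)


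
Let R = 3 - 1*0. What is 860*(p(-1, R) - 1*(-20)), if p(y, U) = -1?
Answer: 16340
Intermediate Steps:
R = 3 (R = 3 + 0 = 3)
860*(p(-1, R) - 1*(-20)) = 860*(-1 - 1*(-20)) = 860*(-1 + 20) = 860*19 = 16340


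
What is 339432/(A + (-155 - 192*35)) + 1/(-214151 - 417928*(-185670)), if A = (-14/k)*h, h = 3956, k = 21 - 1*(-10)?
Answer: -411629338672500017/10503902734058790 ≈ -39.188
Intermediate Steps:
k = 31 (k = 21 + 10 = 31)
A = -55384/31 (A = -14/31*3956 = -55384/31 ≈ -1786.6)
339432/(A + (-155 - 192*35)) + 1/(-214151 - 417928*(-185670)) = 339432/(-55384/31 + (-155 - 192*35)) + 1/(-214151 - 417928*(-185670)) = 339432/(-55384/31 + (-155 - 6720)) - 1/185670/(-632079) = 339432/(-55384/31 - 6875) - 1/632079*(-1/185670) = 339432/(-268509/31) + 1/117358107930 = 339432*(-31/268509) + 1/117358107930 = -3507464/89503 + 1/117358107930 = -411629338672500017/10503902734058790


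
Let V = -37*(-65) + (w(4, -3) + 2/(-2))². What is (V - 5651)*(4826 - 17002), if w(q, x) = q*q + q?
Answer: 35127760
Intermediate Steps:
w(q, x) = q + q² (w(q, x) = q² + q = q + q²)
V = 2766 (V = -37*(-65) + (4*(1 + 4) + 2/(-2))² = 2405 + (4*5 + 2*(-½))² = 2405 + (20 - 1)² = 2405 + 19² = 2405 + 361 = 2766)
(V - 5651)*(4826 - 17002) = (2766 - 5651)*(4826 - 17002) = -2885*(-12176) = 35127760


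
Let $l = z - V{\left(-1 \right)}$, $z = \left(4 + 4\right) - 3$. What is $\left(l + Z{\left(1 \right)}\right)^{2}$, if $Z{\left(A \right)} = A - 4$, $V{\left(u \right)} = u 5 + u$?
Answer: $64$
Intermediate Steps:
$z = 5$ ($z = 8 - 3 = 5$)
$V{\left(u \right)} = 6 u$ ($V{\left(u \right)} = 5 u + u = 6 u$)
$Z{\left(A \right)} = -4 + A$ ($Z{\left(A \right)} = A - 4 = -4 + A$)
$l = 11$ ($l = 5 - 6 \left(-1\right) = 5 - -6 = 5 + 6 = 11$)
$\left(l + Z{\left(1 \right)}\right)^{2} = \left(11 + \left(-4 + 1\right)\right)^{2} = \left(11 - 3\right)^{2} = 8^{2} = 64$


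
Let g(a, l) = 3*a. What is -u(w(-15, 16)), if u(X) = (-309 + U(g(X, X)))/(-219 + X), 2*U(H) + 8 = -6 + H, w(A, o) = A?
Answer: -677/468 ≈ -1.4466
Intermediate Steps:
U(H) = -7 + H/2 (U(H) = -4 + (-6 + H)/2 = -4 + (-3 + H/2) = -7 + H/2)
u(X) = (-316 + 3*X/2)/(-219 + X) (u(X) = (-309 + (-7 + (3*X)/2))/(-219 + X) = (-309 + (-7 + 3*X/2))/(-219 + X) = (-316 + 3*X/2)/(-219 + X))
-u(w(-15, 16)) = -(-632 + 3*(-15))/(2*(-219 - 15)) = -(-632 - 45)/(2*(-234)) = -(-1)*(-677)/(2*234) = -1*677/468 = -677/468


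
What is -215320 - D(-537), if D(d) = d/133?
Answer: -28637023/133 ≈ -2.1532e+5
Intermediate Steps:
D(d) = d/133 (D(d) = d*(1/133) = d/133)
-215320 - D(-537) = -215320 - (-537)/133 = -215320 - 1*(-537/133) = -215320 + 537/133 = -28637023/133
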